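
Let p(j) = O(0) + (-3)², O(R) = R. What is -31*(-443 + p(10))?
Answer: 13454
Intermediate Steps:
p(j) = 9 (p(j) = 0 + (-3)² = 0 + 9 = 9)
-31*(-443 + p(10)) = -31*(-443 + 9) = -31*(-434) = 13454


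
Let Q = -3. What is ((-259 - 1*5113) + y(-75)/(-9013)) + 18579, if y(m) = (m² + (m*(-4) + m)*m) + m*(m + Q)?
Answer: 119040091/9013 ≈ 13208.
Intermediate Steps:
y(m) = -2*m² + m*(-3 + m) (y(m) = (m² + (m*(-4) + m)*m) + m*(m - 3) = (m² + (-4*m + m)*m) + m*(-3 + m) = (m² + (-3*m)*m) + m*(-3 + m) = (m² - 3*m²) + m*(-3 + m) = -2*m² + m*(-3 + m))
((-259 - 1*5113) + y(-75)/(-9013)) + 18579 = ((-259 - 1*5113) - 1*(-75)*(3 - 75)/(-9013)) + 18579 = ((-259 - 5113) - 1*(-75)*(-72)*(-1/9013)) + 18579 = (-5372 - 5400*(-1/9013)) + 18579 = (-5372 + 5400/9013) + 18579 = -48412436/9013 + 18579 = 119040091/9013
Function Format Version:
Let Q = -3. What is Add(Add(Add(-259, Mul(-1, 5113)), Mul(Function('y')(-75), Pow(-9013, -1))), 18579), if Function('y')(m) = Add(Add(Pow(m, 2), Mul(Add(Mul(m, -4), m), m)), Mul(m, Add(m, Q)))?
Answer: Rational(119040091, 9013) ≈ 13208.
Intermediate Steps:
Function('y')(m) = Add(Mul(-2, Pow(m, 2)), Mul(m, Add(-3, m))) (Function('y')(m) = Add(Add(Pow(m, 2), Mul(Add(Mul(m, -4), m), m)), Mul(m, Add(m, -3))) = Add(Add(Pow(m, 2), Mul(Add(Mul(-4, m), m), m)), Mul(m, Add(-3, m))) = Add(Add(Pow(m, 2), Mul(Mul(-3, m), m)), Mul(m, Add(-3, m))) = Add(Add(Pow(m, 2), Mul(-3, Pow(m, 2))), Mul(m, Add(-3, m))) = Add(Mul(-2, Pow(m, 2)), Mul(m, Add(-3, m))))
Add(Add(Add(-259, Mul(-1, 5113)), Mul(Function('y')(-75), Pow(-9013, -1))), 18579) = Add(Add(Add(-259, Mul(-1, 5113)), Mul(Mul(-1, -75, Add(3, -75)), Pow(-9013, -1))), 18579) = Add(Add(Add(-259, -5113), Mul(Mul(-1, -75, -72), Rational(-1, 9013))), 18579) = Add(Add(-5372, Mul(-5400, Rational(-1, 9013))), 18579) = Add(Add(-5372, Rational(5400, 9013)), 18579) = Add(Rational(-48412436, 9013), 18579) = Rational(119040091, 9013)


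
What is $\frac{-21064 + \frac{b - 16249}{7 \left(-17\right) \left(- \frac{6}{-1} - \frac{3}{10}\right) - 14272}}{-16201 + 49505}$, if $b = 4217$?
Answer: $- \frac{393626359}{622380989} \approx -0.63245$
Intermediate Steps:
$\frac{-21064 + \frac{b - 16249}{7 \left(-17\right) \left(- \frac{6}{-1} - \frac{3}{10}\right) - 14272}}{-16201 + 49505} = \frac{-21064 + \frac{4217 - 16249}{7 \left(-17\right) \left(- \frac{6}{-1} - \frac{3}{10}\right) - 14272}}{-16201 + 49505} = \frac{-21064 - \frac{12032}{- 119 \left(\left(-6\right) \left(-1\right) - \frac{3}{10}\right) - 14272}}{33304} = \left(-21064 - \frac{12032}{- 119 \left(6 - \frac{3}{10}\right) - 14272}\right) \frac{1}{33304} = \left(-21064 - \frac{12032}{\left(-119\right) \frac{57}{10} - 14272}\right) \frac{1}{33304} = \left(-21064 - \frac{12032}{- \frac{6783}{10} - 14272}\right) \frac{1}{33304} = \left(-21064 - \frac{12032}{- \frac{149503}{10}}\right) \frac{1}{33304} = \left(-21064 - - \frac{120320}{149503}\right) \frac{1}{33304} = \left(-21064 + \frac{120320}{149503}\right) \frac{1}{33304} = \left(- \frac{3149010872}{149503}\right) \frac{1}{33304} = - \frac{393626359}{622380989}$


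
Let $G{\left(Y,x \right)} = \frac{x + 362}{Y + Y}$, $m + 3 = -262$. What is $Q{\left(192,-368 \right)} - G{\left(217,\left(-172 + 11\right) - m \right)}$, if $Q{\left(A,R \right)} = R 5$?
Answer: $- \frac{399513}{217} \approx -1841.1$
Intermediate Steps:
$m = -265$ ($m = -3 - 262 = -265$)
$Q{\left(A,R \right)} = 5 R$
$G{\left(Y,x \right)} = \frac{362 + x}{2 Y}$
$Q{\left(192,-368 \right)} - G{\left(217,\left(-172 + 11\right) - m \right)} = 5 \left(-368\right) - \frac{362 + \left(\left(-172 + 11\right) - -265\right)}{2 \cdot 217} = -1840 - \frac{1}{2} \cdot \frac{1}{217} \left(362 + \left(-161 + 265\right)\right) = -1840 - \frac{1}{2} \cdot \frac{1}{217} \left(362 + 104\right) = -1840 - \frac{1}{2} \cdot \frac{1}{217} \cdot 466 = -1840 - \frac{233}{217} = - \frac{399513}{217}$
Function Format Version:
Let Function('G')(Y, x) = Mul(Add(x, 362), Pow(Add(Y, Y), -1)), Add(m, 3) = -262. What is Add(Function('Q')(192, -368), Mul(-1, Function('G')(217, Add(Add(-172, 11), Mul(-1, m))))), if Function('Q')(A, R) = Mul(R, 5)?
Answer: Rational(-399513, 217) ≈ -1841.1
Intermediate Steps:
m = -265 (m = Add(-3, -262) = -265)
Function('Q')(A, R) = Mul(5, R)
Function('G')(Y, x) = Mul(Rational(1, 2), Pow(Y, -1), Add(362, x)) (Function('G')(Y, x) = Mul(Add(362, x), Pow(Mul(2, Y), -1)) = Mul(Add(362, x), Mul(Rational(1, 2), Pow(Y, -1))) = Mul(Rational(1, 2), Pow(Y, -1), Add(362, x)))
Add(Function('Q')(192, -368), Mul(-1, Function('G')(217, Add(Add(-172, 11), Mul(-1, m))))) = Add(Mul(5, -368), Mul(-1, Mul(Rational(1, 2), Pow(217, -1), Add(362, Add(Add(-172, 11), Mul(-1, -265)))))) = Add(-1840, Mul(-1, Mul(Rational(1, 2), Rational(1, 217), Add(362, Add(-161, 265))))) = Add(-1840, Mul(-1, Mul(Rational(1, 2), Rational(1, 217), Add(362, 104)))) = Add(-1840, Mul(-1, Mul(Rational(1, 2), Rational(1, 217), 466))) = Add(-1840, Mul(-1, Rational(233, 217))) = Add(-1840, Rational(-233, 217)) = Rational(-399513, 217)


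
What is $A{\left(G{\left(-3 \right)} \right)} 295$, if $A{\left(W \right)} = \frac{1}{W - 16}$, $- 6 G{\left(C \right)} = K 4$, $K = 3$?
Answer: $- \frac{295}{18} \approx -16.389$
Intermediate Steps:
$G{\left(C \right)} = -2$ ($G{\left(C \right)} = - \frac{3 \cdot 4}{6} = \left(- \frac{1}{6}\right) 12 = -2$)
$A{\left(W \right)} = \frac{1}{-16 + W}$
$A{\left(G{\left(-3 \right)} \right)} 295 = \frac{1}{-16 - 2} \cdot 295 = \frac{1}{-18} \cdot 295 = \left(- \frac{1}{18}\right) 295 = - \frac{295}{18}$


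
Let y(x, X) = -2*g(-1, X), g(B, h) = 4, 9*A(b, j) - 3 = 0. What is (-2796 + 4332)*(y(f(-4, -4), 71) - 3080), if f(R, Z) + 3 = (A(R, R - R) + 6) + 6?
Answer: -4743168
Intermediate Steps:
A(b, j) = ⅓ (A(b, j) = ⅓ + (⅑)*0 = ⅓ + 0 = ⅓)
f(R, Z) = 28/3 (f(R, Z) = -3 + ((⅓ + 6) + 6) = -3 + (19/3 + 6) = -3 + 37/3 = 28/3)
y(x, X) = -8 (y(x, X) = -2*4 = -8)
(-2796 + 4332)*(y(f(-4, -4), 71) - 3080) = (-2796 + 4332)*(-8 - 3080) = 1536*(-3088) = -4743168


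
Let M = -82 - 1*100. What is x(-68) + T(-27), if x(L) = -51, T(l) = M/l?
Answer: -1195/27 ≈ -44.259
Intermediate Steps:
M = -182 (M = -82 - 100 = -182)
T(l) = -182/l
x(-68) + T(-27) = -51 - 182/(-27) = -51 - 182*(-1/27) = -51 + 182/27 = -1195/27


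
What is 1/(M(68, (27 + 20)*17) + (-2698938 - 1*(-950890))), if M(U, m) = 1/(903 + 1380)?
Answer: -2283/3990793583 ≈ -5.7207e-7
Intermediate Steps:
M(U, m) = 1/2283
1/(M(68, (27 + 20)*17) + (-2698938 - 1*(-950890))) = 1/(1/2283 + (-2698938 - 1*(-950890))) = 1/(1/2283 + (-2698938 + 950890)) = 1/(1/2283 - 1748048) = 1/(-3990793583/2283) = -2283/3990793583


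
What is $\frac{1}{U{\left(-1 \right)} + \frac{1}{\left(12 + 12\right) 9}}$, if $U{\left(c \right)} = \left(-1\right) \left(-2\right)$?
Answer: $\frac{216}{433} \approx 0.49885$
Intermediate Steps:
$U{\left(c \right)} = 2$
$\frac{1}{U{\left(-1 \right)} + \frac{1}{\left(12 + 12\right) 9}} = \frac{1}{2 + \frac{1}{\left(12 + 12\right) 9}} = \frac{1}{2 + \frac{1}{24 \cdot 9}} = \frac{1}{2 + \frac{1}{216}} = \frac{1}{\frac{433}{216}} = \frac{216}{433}$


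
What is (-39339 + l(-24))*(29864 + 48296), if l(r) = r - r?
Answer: -3074736240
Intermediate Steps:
l(r) = 0
(-39339 + l(-24))*(29864 + 48296) = (-39339 + 0)*(29864 + 48296) = -39339*78160 = -3074736240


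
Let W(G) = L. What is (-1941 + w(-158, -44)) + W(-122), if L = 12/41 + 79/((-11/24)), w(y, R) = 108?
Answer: -904287/451 ≈ -2005.1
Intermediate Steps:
L = -77604/451 (L = 12*(1/41) + 79/((-11*1/24)) = 12/41 + 79/(-11/24) = 12/41 + 79*(-24/11) = 12/41 - 1896/11 = -77604/451 ≈ -172.07)
W(G) = -77604/451
(-1941 + w(-158, -44)) + W(-122) = (-1941 + 108) - 77604/451 = -1833 - 77604/451 = -904287/451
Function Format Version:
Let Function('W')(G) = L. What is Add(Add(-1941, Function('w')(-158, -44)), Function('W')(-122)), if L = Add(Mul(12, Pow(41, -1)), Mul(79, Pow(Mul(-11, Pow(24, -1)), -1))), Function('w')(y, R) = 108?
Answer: Rational(-904287, 451) ≈ -2005.1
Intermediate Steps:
L = Rational(-77604, 451) (L = Add(Mul(12, Rational(1, 41)), Mul(79, Pow(Mul(-11, Rational(1, 24)), -1))) = Add(Rational(12, 41), Mul(79, Pow(Rational(-11, 24), -1))) = Add(Rational(12, 41), Mul(79, Rational(-24, 11))) = Add(Rational(12, 41), Rational(-1896, 11)) = Rational(-77604, 451) ≈ -172.07)
Function('W')(G) = Rational(-77604, 451)
Add(Add(-1941, Function('w')(-158, -44)), Function('W')(-122)) = Add(Add(-1941, 108), Rational(-77604, 451)) = Add(-1833, Rational(-77604, 451)) = Rational(-904287, 451)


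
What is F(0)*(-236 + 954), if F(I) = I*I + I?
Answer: 0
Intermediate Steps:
F(I) = I + I² (F(I) = I² + I = I + I²)
F(0)*(-236 + 954) = (0*(1 + 0))*(-236 + 954) = (0*1)*718 = 0*718 = 0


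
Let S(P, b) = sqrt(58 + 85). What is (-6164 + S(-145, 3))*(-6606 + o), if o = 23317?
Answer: -103006604 + 16711*sqrt(143) ≈ -1.0281e+8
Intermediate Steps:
S(P, b) = sqrt(143)
(-6164 + S(-145, 3))*(-6606 + o) = (-6164 + sqrt(143))*(-6606 + 23317) = (-6164 + sqrt(143))*16711 = -103006604 + 16711*sqrt(143)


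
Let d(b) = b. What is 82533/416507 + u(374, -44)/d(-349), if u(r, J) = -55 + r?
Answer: -104061716/145360943 ≈ -0.71589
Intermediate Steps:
82533/416507 + u(374, -44)/d(-349) = 82533/416507 + (-55 + 374)/(-349) = 82533*(1/416507) + 319*(-1/349) = 82533/416507 - 319/349 = -104061716/145360943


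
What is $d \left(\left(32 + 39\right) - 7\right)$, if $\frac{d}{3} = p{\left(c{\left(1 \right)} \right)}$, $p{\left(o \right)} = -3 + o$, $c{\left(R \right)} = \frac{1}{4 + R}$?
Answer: $- \frac{2688}{5} \approx -537.6$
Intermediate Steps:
$d = - \frac{42}{5}$ ($d = 3 \left(-3 + \frac{1}{4 + 1}\right) = 3 \left(-3 + \frac{1}{5}\right) = 3 \left(- \frac{14}{5}\right) = - \frac{42}{5} \approx -8.4$)
$d \left(\left(32 + 39\right) - 7\right) = - \frac{42 \left(\left(32 + 39\right) - 7\right)}{5} = - \frac{42 \left(71 - 7\right)}{5} = \left(- \frac{42}{5}\right) 64 = - \frac{2688}{5}$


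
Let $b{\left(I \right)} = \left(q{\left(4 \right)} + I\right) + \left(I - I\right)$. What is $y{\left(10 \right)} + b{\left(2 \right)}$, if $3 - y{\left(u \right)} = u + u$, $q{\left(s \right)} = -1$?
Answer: $-16$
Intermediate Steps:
$b{\left(I \right)} = -1 + I$ ($b{\left(I \right)} = \left(-1 + I\right) + \left(I - I\right) = \left(-1 + I\right) + 0 = -1 + I$)
$y{\left(u \right)} = 3 - 2 u$ ($y{\left(u \right)} = 3 - \left(u + u\right) = 3 - 2 u$)
$y{\left(10 \right)} + b{\left(2 \right)} = \left(3 - 20\right) + \left(-1 + 2\right) = \left(3 - 20\right) + 1 = -17 + 1 = -16$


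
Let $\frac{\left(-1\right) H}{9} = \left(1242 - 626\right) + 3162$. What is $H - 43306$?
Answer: $-77308$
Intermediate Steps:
$H = -34002$ ($H = - 9 \left(\left(1242 - 626\right) + 3162\right) = - 9 \left(616 + 3162\right) = \left(-9\right) 3778 = -34002$)
$H - 43306 = -34002 - 43306 = -77308$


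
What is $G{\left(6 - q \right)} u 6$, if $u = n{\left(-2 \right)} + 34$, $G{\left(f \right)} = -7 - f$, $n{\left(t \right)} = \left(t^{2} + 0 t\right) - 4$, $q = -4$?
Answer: $-3468$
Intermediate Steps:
$n{\left(t \right)} = -4 + t^{2}$ ($n{\left(t \right)} = \left(t^{2} + 0\right) - 4 = t^{2} - 4 = -4 + t^{2}$)
$u = 34$ ($u = \left(-4 + \left(-2\right)^{2}\right) + 34 = \left(-4 + 4\right) + 34 = 0 + 34 = 34$)
$G{\left(6 - q \right)} u 6 = \left(-7 - \left(6 - -4\right)\right) 34 \cdot 6 = \left(-7 - \left(6 + 4\right)\right) 34 \cdot 6 = \left(-7 - 10\right) 34 \cdot 6 = \left(-17\right) 34 \cdot 6 = \left(-578\right) 6 = -3468$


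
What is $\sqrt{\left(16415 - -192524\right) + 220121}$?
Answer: $2 \sqrt{107265} \approx 655.03$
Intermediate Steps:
$\sqrt{\left(16415 - -192524\right) + 220121} = \sqrt{\left(16415 + 192524\right) + 220121} = \sqrt{208939 + 220121} = \sqrt{429060} = 2 \sqrt{107265}$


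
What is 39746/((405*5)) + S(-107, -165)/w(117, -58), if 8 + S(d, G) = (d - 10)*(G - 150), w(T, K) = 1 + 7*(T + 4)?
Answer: 108319783/1717200 ≈ 63.079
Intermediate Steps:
w(T, K) = 29 + 7*T (w(T, K) = 1 + 7*(4 + T) = 1 + (28 + 7*T) = 29 + 7*T)
S(d, G) = -8 + (-150 + G)*(-10 + d) (S(d, G) = -8 + (d - 10)*(G - 150) = -8 + (-10 + d)*(-150 + G) = -8 + (-150 + G)*(-10 + d))
39746/((405*5)) + S(-107, -165)/w(117, -58) = 39746/((405*5)) + (1492 - 150*(-107) - 10*(-165) - 165*(-107))/(29 + 7*117) = 39746/2025 + (1492 + 16050 + 1650 + 17655)/(29 + 819) = 39746*(1/2025) + 36847/848 = 39746/2025 + 36847*(1/848) = 39746/2025 + 36847/848 = 108319783/1717200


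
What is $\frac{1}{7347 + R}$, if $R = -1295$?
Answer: $\frac{1}{6052} \approx 0.00016523$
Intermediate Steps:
$\frac{1}{7347 + R} = \frac{1}{7347 - 1295} = \frac{1}{6052}$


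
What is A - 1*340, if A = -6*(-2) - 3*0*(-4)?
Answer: -328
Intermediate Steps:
A = 12 (A = 12 + 0*(-4) = 12 + 0 = 12)
A - 1*340 = 12 - 1*340 = 12 - 340 = -328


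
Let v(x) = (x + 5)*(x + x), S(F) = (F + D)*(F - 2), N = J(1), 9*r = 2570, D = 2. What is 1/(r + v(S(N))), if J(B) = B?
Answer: 9/2462 ≈ 0.0036556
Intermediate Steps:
r = 2570/9 (r = (1/9)*2570 = 2570/9 ≈ 285.56)
N = 1
S(F) = (-2 + F)*(2 + F) (S(F) = (F + 2)*(F - 2) = (2 + F)*(-2 + F) = (-2 + F)*(2 + F))
v(x) = 2*x*(5 + x) (v(x) = (5 + x)*(2*x) = 2*x*(5 + x))
1/(r + v(S(N))) = 1/(2570/9 + 2*(-4 + 1**2)*(5 + (-4 + 1**2))) = 1/(2570/9 + 2*(-4 + 1)*(5 + (-4 + 1))) = 1/(2570/9 + 2*(-3)*(5 - 3)) = 1/(2570/9 + 2*(-3)*2) = 1/(2570/9 - 12) = 1/(2462/9) = 9/2462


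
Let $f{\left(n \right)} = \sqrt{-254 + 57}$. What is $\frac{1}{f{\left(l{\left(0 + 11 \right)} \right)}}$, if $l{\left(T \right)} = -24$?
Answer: $- \frac{i \sqrt{197}}{197} \approx - 0.071247 i$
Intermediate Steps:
$f{\left(n \right)} = i \sqrt{197}$ ($f{\left(n \right)} = \sqrt{-197} = i \sqrt{197}$)
$\frac{1}{f{\left(l{\left(0 + 11 \right)} \right)}} = \frac{1}{i \sqrt{197}} = - \frac{i \sqrt{197}}{197}$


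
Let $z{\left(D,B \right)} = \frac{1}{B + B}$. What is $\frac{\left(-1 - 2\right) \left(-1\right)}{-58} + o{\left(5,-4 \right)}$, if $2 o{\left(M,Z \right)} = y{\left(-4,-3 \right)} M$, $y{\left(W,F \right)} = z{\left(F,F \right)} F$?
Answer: $\frac{139}{116} \approx 1.1983$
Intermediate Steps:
$z{\left(D,B \right)} = \frac{1}{2 B}$
$y{\left(W,F \right)} = \frac{1}{2}$ ($y{\left(W,F \right)} = \frac{1}{2 F} F = \frac{1}{2}$)
$o{\left(M,Z \right)} = \frac{M}{4}$ ($o{\left(M,Z \right)} = \frac{\frac{1}{2} M}{2} = \frac{M}{4}$)
$\frac{\left(-1 - 2\right) \left(-1\right)}{-58} + o{\left(5,-4 \right)} = \frac{\left(-1 - 2\right) \left(-1\right)}{-58} + \frac{1}{4} \cdot 5 = - \frac{\left(-3\right) \left(-1\right)}{58} + \frac{5}{4} = \left(- \frac{1}{58}\right) 3 + \frac{5}{4} = - \frac{3}{58} + \frac{5}{4} = \frac{139}{116}$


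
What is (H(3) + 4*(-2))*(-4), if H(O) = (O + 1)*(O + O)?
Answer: -64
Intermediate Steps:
H(O) = 2*O*(1 + O) (H(O) = (1 + O)*(2*O) = 2*O*(1 + O))
(H(3) + 4*(-2))*(-4) = (2*3*(1 + 3) + 4*(-2))*(-4) = (2*3*4 - 8)*(-4) = (24 - 8)*(-4) = 16*(-4) = -64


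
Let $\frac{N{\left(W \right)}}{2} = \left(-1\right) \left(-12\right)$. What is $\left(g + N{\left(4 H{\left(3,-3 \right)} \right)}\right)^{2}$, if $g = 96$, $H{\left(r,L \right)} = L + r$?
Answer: $14400$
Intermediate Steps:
$N{\left(W \right)} = 24$ ($N{\left(W \right)} = 2 \left(\left(-1\right) \left(-12\right)\right) = 2 \cdot 12 = 24$)
$\left(g + N{\left(4 H{\left(3,-3 \right)} \right)}\right)^{2} = \left(96 + 24\right)^{2} = 120^{2} = 14400$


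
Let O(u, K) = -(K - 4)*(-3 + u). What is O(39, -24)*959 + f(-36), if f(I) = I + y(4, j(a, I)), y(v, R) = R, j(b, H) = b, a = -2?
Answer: 966634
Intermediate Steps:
O(u, K) = -(-4 + K)*(-3 + u)
f(I) = -2 + I (f(I) = I - 2 = -2 + I)
O(39, -24)*959 + f(-36) = (-12 + 3*(-24) + 4*39 - 1*(-24)*39)*959 + (-2 - 36) = (-12 - 72 + 156 + 936)*959 - 38 = 1008*959 - 38 = 966672 - 38 = 966634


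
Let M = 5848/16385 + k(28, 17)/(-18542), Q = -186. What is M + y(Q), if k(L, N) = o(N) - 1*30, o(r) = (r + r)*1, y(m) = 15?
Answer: 2332764063/151905335 ≈ 15.357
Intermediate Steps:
o(r) = 2*r (o(r) = (2*r)*1 = 2*r)
k(L, N) = -30 + 2*N (k(L, N) = 2*N - 1*30 = 2*N - 30 = -30 + 2*N)
M = 54184038/151905335 (M = 5848/16385 + (-30 + 2*17)/(-18542) = 5848*(1/16385) + (-30 + 34)*(-1/18542) = 5848/16385 + 4*(-1/18542) = 5848/16385 - 2/9271 = 54184038/151905335 ≈ 0.35670)
M + y(Q) = 54184038/151905335 + 15 = 2332764063/151905335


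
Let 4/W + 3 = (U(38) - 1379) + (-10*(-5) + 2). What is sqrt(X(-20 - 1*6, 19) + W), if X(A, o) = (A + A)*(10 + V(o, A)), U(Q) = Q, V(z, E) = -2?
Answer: I*sqrt(43401187)/323 ≈ 20.396*I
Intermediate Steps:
X(A, o) = 16*A (X(A, o) = (A + A)*(10 - 2) = (2*A)*8 = 16*A)
W = -1/323 (W = 4/(-3 + ((38 - 1379) + (-10*(-5) + 2))) = 4/(-3 + (-1341 + (50 + 2))) = 4/(-3 + (-1341 + 52)) = 4/(-3 - 1289) = 4/(-1292) = 4*(-1/1292) = -1/323 ≈ -0.0030960)
sqrt(X(-20 - 1*6, 19) + W) = sqrt(16*(-20 - 1*6) - 1/323) = sqrt(16*(-20 - 6) - 1/323) = sqrt(16*(-26) - 1/323) = sqrt(-416 - 1/323) = sqrt(-134369/323) = I*sqrt(43401187)/323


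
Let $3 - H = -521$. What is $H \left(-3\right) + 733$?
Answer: $-839$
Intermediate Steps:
$H = 524$ ($H = 3 - -521 = 3 + 521 = 524$)
$H \left(-3\right) + 733 = 524 \left(-3\right) + 733 = -1572 + 733 = -839$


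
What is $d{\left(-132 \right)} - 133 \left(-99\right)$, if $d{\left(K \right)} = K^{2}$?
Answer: $30591$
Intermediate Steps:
$d{\left(-132 \right)} - 133 \left(-99\right) = \left(-132\right)^{2} - 133 \left(-99\right) = 17424 - -13167 = 17424 + 13167 = 30591$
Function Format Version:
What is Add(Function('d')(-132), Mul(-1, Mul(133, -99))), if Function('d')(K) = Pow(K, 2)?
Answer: 30591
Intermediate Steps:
Add(Function('d')(-132), Mul(-1, Mul(133, -99))) = Add(Pow(-132, 2), Mul(-1, Mul(133, -99))) = Add(17424, Mul(-1, -13167)) = Add(17424, 13167) = 30591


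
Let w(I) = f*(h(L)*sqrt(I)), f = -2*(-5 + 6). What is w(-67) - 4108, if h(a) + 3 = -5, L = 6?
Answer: -4108 + 16*I*sqrt(67) ≈ -4108.0 + 130.97*I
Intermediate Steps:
h(a) = -8 (h(a) = -3 - 5 = -8)
f = -2 (f = -2*1 = -2)
w(I) = 16*sqrt(I) (w(I) = -(-16)*sqrt(I) = 16*sqrt(I))
w(-67) - 4108 = 16*sqrt(-67) - 4108 = 16*(I*sqrt(67)) - 4108 = 16*I*sqrt(67) - 4108 = -4108 + 16*I*sqrt(67)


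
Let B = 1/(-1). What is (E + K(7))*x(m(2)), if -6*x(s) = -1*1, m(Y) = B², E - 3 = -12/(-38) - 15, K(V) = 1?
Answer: -203/114 ≈ -1.7807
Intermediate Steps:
B = -1
E = -222/19 (E = 3 + (-12/(-38) - 15) = 3 + (-12*(-1/38) - 15) = 3 + (6/19 - 15) = 3 - 279/19 = -222/19 ≈ -11.684)
m(Y) = 1 (m(Y) = (-1)² = 1)
x(s) = ⅙ (x(s) = -(-1)/6 = -⅙*(-1) = ⅙)
(E + K(7))*x(m(2)) = (-222/19 + 1)*(⅙) = -203/19*⅙ = -203/114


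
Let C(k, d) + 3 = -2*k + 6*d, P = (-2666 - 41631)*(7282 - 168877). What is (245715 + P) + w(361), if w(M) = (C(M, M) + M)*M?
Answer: 7159069952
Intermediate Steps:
P = 7158173715 (P = -44297*(-161595) = 7158173715)
C(k, d) = -3 - 2*k + 6*d (C(k, d) = -3 + (-2*k + 6*d) = -3 - 2*k + 6*d)
w(M) = M*(-3 + 5*M) (w(M) = ((-3 - 2*M + 6*M) + M)*M = ((-3 + 4*M) + M)*M = (-3 + 5*M)*M = M*(-3 + 5*M))
(245715 + P) + w(361) = (245715 + 7158173715) + 361*(-3 + 5*361) = 7158419430 + 361*(-3 + 1805) = 7158419430 + 361*1802 = 7158419430 + 650522 = 7159069952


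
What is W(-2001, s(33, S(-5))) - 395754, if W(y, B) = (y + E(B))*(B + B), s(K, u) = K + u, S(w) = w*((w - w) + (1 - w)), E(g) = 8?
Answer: -407712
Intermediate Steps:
S(w) = w*(1 - w) (S(w) = w*(0 + (1 - w)) = w*(1 - w))
W(y, B) = 2*B*(8 + y) (W(y, B) = (y + 8)*(B + B) = (8 + y)*(2*B) = 2*B*(8 + y))
W(-2001, s(33, S(-5))) - 395754 = 2*(33 - 5*(1 - 1*(-5)))*(8 - 2001) - 395754 = 2*(33 - 5*(1 + 5))*(-1993) - 395754 = 2*(33 - 5*6)*(-1993) - 395754 = 2*(33 - 30)*(-1993) - 395754 = 2*3*(-1993) - 395754 = -11958 - 395754 = -407712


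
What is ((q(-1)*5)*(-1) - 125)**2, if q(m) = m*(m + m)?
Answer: 18225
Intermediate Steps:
q(m) = 2*m**2 (q(m) = m*(2*m) = 2*m**2)
((q(-1)*5)*(-1) - 125)**2 = (((2*(-1)**2)*5)*(-1) - 125)**2 = (((2*1)*5)*(-1) - 125)**2 = ((2*5)*(-1) - 125)**2 = (10*(-1) - 125)**2 = (-10 - 125)**2 = (-135)**2 = 18225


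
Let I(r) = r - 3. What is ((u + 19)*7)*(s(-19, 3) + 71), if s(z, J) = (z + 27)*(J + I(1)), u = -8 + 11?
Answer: 12166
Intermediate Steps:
I(r) = -3 + r
u = 3
s(z, J) = (-2 + J)*(27 + z) (s(z, J) = (z + 27)*(J + (-3 + 1)) = (27 + z)*(J - 2) = (27 + z)*(-2 + J) = (-2 + J)*(27 + z))
((u + 19)*7)*(s(-19, 3) + 71) = ((3 + 19)*7)*((-54 - 2*(-19) + 27*3 + 3*(-19)) + 71) = (22*7)*((-54 + 38 + 81 - 57) + 71) = 154*(8 + 71) = 154*79 = 12166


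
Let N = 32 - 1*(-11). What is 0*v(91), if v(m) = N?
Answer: 0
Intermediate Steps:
N = 43 (N = 32 + 11 = 43)
v(m) = 43
0*v(91) = 0*43 = 0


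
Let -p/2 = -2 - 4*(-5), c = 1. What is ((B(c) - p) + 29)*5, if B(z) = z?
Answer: 330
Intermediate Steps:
p = -36 (p = -2*(-2 - 4*(-5)) = -2*(-2 + 20) = -2*18 = -36)
((B(c) - p) + 29)*5 = ((1 - 1*(-36)) + 29)*5 = ((1 + 36) + 29)*5 = (37 + 29)*5 = 66*5 = 330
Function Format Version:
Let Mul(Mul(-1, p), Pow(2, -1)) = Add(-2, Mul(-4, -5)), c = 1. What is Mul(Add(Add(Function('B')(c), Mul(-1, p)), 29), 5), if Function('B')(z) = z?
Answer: 330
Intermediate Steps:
p = -36 (p = Mul(-2, Add(-2, Mul(-4, -5))) = Mul(-2, Add(-2, 20)) = Mul(-2, 18) = -36)
Mul(Add(Add(Function('B')(c), Mul(-1, p)), 29), 5) = Mul(Add(Add(1, Mul(-1, -36)), 29), 5) = Mul(Add(Add(1, 36), 29), 5) = Mul(Add(37, 29), 5) = Mul(66, 5) = 330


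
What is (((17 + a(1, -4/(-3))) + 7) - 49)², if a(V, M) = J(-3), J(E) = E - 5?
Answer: 1089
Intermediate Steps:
J(E) = -5 + E
a(V, M) = -8 (a(V, M) = -5 - 3 = -8)
(((17 + a(1, -4/(-3))) + 7) - 49)² = (((17 - 8) + 7) - 49)² = ((9 + 7) - 49)² = (16 - 49)² = (-33)² = 1089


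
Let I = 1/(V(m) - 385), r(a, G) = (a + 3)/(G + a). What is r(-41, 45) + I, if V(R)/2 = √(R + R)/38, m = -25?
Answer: -203390839/21403710 - 19*I*√2/10701855 ≈ -9.5026 - 2.5108e-6*I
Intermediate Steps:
V(R) = √2*√R/19 (V(R) = 2*(√(R + R)/38) = 2*(√(2*R)*(1/38)) = 2*((√2*√R)*(1/38)) = 2*(√2*√R/38) = √2*√R/19)
r(a, G) = (3 + a)/(G + a)
I = 1/(-385 + 5*I*√2/19) (I = 1/(√2*√(-25)/19 - 385) = 1/(√2*(5*I)/19 - 385) = 1/(5*I*√2/19 - 385) = 1/(-385 + 5*I*√2/19) ≈ -0.0025974 - 2.51e-6*I)
r(-41, 45) + I = (3 - 41)/(45 - 41) + (-27797/10701855 - 19*I*√2/10701855) = -38/4 + (-27797/10701855 - 19*I*√2/10701855) = (¼)*(-38) + (-27797/10701855 - 19*I*√2/10701855) = -19/2 + (-27797/10701855 - 19*I*√2/10701855) = -203390839/21403710 - 19*I*√2/10701855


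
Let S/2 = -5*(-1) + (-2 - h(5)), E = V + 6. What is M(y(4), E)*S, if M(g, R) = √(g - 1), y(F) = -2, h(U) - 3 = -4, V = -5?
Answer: 8*I*√3 ≈ 13.856*I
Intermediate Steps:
h(U) = -1 (h(U) = 3 - 4 = -1)
E = 1 (E = -5 + 6 = 1)
S = 8 (S = 2*(-5*(-1) + (-2 - 1*(-1))) = 2*(5 + (-2 + 1)) = 2*(5 - 1) = 2*4 = 8)
M(g, R) = √(-1 + g)
M(y(4), E)*S = √(-1 - 2)*8 = √(-3)*8 = (I*√3)*8 = 8*I*√3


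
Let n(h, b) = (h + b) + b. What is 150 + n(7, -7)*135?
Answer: -795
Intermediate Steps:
n(h, b) = h + 2*b (n(h, b) = (b + h) + b = h + 2*b)
150 + n(7, -7)*135 = 150 + (7 + 2*(-7))*135 = 150 + (7 - 14)*135 = 150 - 7*135 = 150 - 945 = -795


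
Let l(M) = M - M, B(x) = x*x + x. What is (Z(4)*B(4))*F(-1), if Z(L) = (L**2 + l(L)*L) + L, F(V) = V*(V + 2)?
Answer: -400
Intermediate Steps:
B(x) = x + x**2 (B(x) = x**2 + x = x + x**2)
l(M) = 0
F(V) = V*(2 + V)
Z(L) = L + L**2 (Z(L) = (L**2 + 0*L) + L = (L**2 + 0) + L = L**2 + L = L + L**2)
(Z(4)*B(4))*F(-1) = ((4*(1 + 4))*(4*(1 + 4)))*(-(2 - 1)) = ((4*5)*(4*5))*(-1*1) = (20*20)*(-1) = 400*(-1) = -400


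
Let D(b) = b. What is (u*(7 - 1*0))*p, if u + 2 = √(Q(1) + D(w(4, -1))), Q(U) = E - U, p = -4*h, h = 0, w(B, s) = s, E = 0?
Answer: 0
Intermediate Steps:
p = 0 (p = -4*0 = 0)
Q(U) = -U (Q(U) = 0 - U = -U)
u = -2 + I*√2 (u = -2 + √(-1*1 - 1) = -2 + √(-1 - 1) = -2 + √(-2) = -2 + I*√2 ≈ -2.0 + 1.4142*I)
(u*(7 - 1*0))*p = ((-2 + I*√2)*(7 - 1*0))*0 = ((-2 + I*√2)*(7 + 0))*0 = ((-2 + I*√2)*7)*0 = (-14 + 7*I*√2)*0 = 0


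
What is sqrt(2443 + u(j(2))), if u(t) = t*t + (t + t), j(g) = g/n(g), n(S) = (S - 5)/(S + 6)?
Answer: sqrt(22147)/3 ≈ 49.606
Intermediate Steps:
n(S) = (-5 + S)/(6 + S)
j(g) = g*(6 + g)/(-5 + g) (j(g) = g/(((-5 + g)/(6 + g))) = g*((6 + g)/(-5 + g)) = g*(6 + g)/(-5 + g))
u(t) = t**2 + 2*t
sqrt(2443 + u(j(2))) = sqrt(2443 + (2*(6 + 2)/(-5 + 2))*(2 + 2*(6 + 2)/(-5 + 2))) = sqrt(2443 + (2*8/(-3))*(2 + 2*8/(-3))) = sqrt(2443 + (2*(-1/3)*8)*(2 + 2*(-1/3)*8)) = sqrt(2443 - 16*(2 - 16/3)/3) = sqrt(2443 - 16/3*(-10/3)) = sqrt(2443 + 160/9) = sqrt(22147/9) = sqrt(22147)/3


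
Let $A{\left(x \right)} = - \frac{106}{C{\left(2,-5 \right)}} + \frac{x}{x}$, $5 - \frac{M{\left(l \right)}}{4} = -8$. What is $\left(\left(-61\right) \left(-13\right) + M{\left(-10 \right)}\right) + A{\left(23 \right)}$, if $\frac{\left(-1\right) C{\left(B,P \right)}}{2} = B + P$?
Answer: $\frac{2485}{3} \approx 828.33$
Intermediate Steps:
$M{\left(l \right)} = 52$ ($M{\left(l \right)} = 20 - -32 = 20 + 32 = 52$)
$C{\left(B,P \right)} = - 2 B - 2 P$ ($C{\left(B,P \right)} = - 2 \left(B + P\right) = - 2 B - 2 P$)
$A{\left(x \right)} = - \frac{50}{3}$ ($A{\left(x \right)} = - \frac{106}{\left(-2\right) 2 - -10} + \frac{x}{x} = - \frac{106}{-4 + 10} + 1 = - \frac{106}{6} + 1 = \left(-106\right) \frac{1}{6} + 1 = - \frac{53}{3} + 1 = - \frac{50}{3}$)
$\left(\left(-61\right) \left(-13\right) + M{\left(-10 \right)}\right) + A{\left(23 \right)} = \left(\left(-61\right) \left(-13\right) + 52\right) - \frac{50}{3} = \left(793 + 52\right) - \frac{50}{3} = 845 - \frac{50}{3} = \frac{2485}{3}$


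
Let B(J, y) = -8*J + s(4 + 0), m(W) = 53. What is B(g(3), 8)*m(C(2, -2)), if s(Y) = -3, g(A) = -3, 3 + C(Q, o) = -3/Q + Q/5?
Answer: 1113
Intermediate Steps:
C(Q, o) = -3 - 3/Q + Q/5 (C(Q, o) = -3 + (-3/Q + Q/5) = -3 - 3/Q + Q/5)
B(J, y) = -3 - 8*J (B(J, y) = -8*J - 3 = -3 - 8*J)
B(g(3), 8)*m(C(2, -2)) = (-3 - 8*(-3))*53 = (-3 + 24)*53 = 21*53 = 1113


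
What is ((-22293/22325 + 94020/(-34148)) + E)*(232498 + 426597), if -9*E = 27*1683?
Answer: -126941239217790429/38117705 ≈ -3.3302e+9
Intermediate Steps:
E = -5049 (E = -3*1683 = -⅑*45441 = -5049)
((-22293/22325 + 94020/(-34148)) + E)*(232498 + 426597) = ((-22293/22325 + 94020/(-34148)) - 5049)*(232498 + 426597) = ((-22293*1/22325 + 94020*(-1/34148)) - 5049)*659095 = ((-22293/22325 - 23505/8537) - 5049)*659095 = (-715064466/190588525 - 5049)*659095 = -962996527191/190588525*659095 = -126941239217790429/38117705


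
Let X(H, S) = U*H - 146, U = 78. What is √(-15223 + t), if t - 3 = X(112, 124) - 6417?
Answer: I*√13047 ≈ 114.22*I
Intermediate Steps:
X(H, S) = -146 + 78*H (X(H, S) = 78*H - 146 = -146 + 78*H)
t = 2176 (t = 3 + ((-146 + 78*112) - 6417) = 3 + ((-146 + 8736) - 6417) = 3 + (8590 - 6417) = 3 + 2173 = 2176)
√(-15223 + t) = √(-15223 + 2176) = √(-13047) = I*√13047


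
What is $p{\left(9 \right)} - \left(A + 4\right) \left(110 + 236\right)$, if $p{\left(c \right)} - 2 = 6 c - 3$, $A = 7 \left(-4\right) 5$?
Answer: $47109$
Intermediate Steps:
$A = -140$ ($A = \left(-28\right) 5 = -140$)
$p{\left(c \right)} = -1 + 6 c$ ($p{\left(c \right)} = 2 + \left(6 c - 3\right) = 2 + \left(-3 + 6 c\right) = -1 + 6 c$)
$p{\left(9 \right)} - \left(A + 4\right) \left(110 + 236\right) = \left(-1 + 6 \cdot 9\right) - \left(-140 + 4\right) \left(110 + 236\right) = \left(-1 + 54\right) - \left(-136\right) 346 = 53 - -47056 = 53 + 47056 = 47109$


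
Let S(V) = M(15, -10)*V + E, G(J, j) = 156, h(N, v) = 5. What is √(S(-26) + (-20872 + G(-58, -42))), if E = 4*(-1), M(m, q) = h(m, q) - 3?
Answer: 6*I*√577 ≈ 144.13*I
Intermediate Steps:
M(m, q) = 2 (M(m, q) = 5 - 3 = 2)
E = -4
S(V) = -4 + 2*V (S(V) = 2*V - 4 = -4 + 2*V)
√(S(-26) + (-20872 + G(-58, -42))) = √((-4 + 2*(-26)) + (-20872 + 156)) = √((-4 - 52) - 20716) = √(-56 - 20716) = √(-20772) = 6*I*√577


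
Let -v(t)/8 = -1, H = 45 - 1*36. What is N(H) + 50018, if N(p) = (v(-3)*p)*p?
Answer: 50666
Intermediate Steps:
H = 9 (H = 45 - 36 = 9)
v(t) = 8 (v(t) = -8*(-1) = 8)
N(p) = 8*p² (N(p) = (8*p)*p = 8*p²)
N(H) + 50018 = 8*9² + 50018 = 8*81 + 50018 = 648 + 50018 = 50666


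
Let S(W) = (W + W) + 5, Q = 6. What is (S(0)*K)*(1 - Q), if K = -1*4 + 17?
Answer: -325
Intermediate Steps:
S(W) = 5 + 2*W (S(W) = 2*W + 5 = 5 + 2*W)
K = 13 (K = -4 + 17 = 13)
(S(0)*K)*(1 - Q) = ((5 + 2*0)*13)*(1 - 1*6) = ((5 + 0)*13)*(1 - 6) = (5*13)*(-5) = 65*(-5) = -325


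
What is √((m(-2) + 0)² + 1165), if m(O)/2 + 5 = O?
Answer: √1361 ≈ 36.892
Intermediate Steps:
m(O) = -10 + 2*O
√((m(-2) + 0)² + 1165) = √(((-10 + 2*(-2)) + 0)² + 1165) = √(((-10 - 4) + 0)² + 1165) = √((-14 + 0)² + 1165) = √((-14)² + 1165) = √(196 + 1165) = √1361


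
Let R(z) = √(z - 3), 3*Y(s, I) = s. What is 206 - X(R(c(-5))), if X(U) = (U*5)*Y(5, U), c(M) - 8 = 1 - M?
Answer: 206 - 25*√11/3 ≈ 178.36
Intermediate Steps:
Y(s, I) = s/3
c(M) = 9 - M (c(M) = 8 + (1 - M) = 9 - M)
R(z) = √(-3 + z)
X(U) = 25*U/3 (X(U) = (U*5)*((⅓)*5) = (5*U)*(5/3) = 25*U/3)
206 - X(R(c(-5))) = 206 - 25*√(-3 + (9 - 1*(-5)))/3 = 206 - 25*√(-3 + (9 + 5))/3 = 206 - 25*√(-3 + 14)/3 = 206 - 25*√11/3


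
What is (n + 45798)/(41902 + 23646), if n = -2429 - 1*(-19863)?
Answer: 15808/16387 ≈ 0.96467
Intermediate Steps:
n = 17434 (n = -2429 + 19863 = 17434)
(n + 45798)/(41902 + 23646) = (17434 + 45798)/(41902 + 23646) = 63232/65548 = 63232*(1/65548) = 15808/16387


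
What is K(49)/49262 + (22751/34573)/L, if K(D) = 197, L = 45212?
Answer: 154527155767/38501072658356 ≈ 0.0040136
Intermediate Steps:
K(49)/49262 + (22751/34573)/L = 197/49262 + (22751/34573)/45212 = 197*(1/49262) + (22751*(1/34573))*(1/45212) = 197/49262 + (22751/34573)*(1/45212) = 197/49262 + 22751/1563114476 = 154527155767/38501072658356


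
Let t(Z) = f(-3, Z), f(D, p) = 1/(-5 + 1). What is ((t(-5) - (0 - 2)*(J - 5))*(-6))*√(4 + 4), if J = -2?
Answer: 171*√2 ≈ 241.83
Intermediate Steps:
f(D, p) = -¼ (f(D, p) = 1/(-4) = -¼)
t(Z) = -¼
((t(-5) - (0 - 2)*(J - 5))*(-6))*√(4 + 4) = ((-¼ - (0 - 2)*(-2 - 5))*(-6))*√(4 + 4) = ((-¼ - (-2)*(-7))*(-6))*√8 = ((-¼ - 1*14)*(-6))*(2*√2) = ((-¼ - 14)*(-6))*(2*√2) = (-57/4*(-6))*(2*√2) = 171*(2*√2)/2 = 171*√2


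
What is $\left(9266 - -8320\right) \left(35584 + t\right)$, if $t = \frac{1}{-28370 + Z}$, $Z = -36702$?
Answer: $\frac{20360385359271}{32536} \approx 6.2578 \cdot 10^{8}$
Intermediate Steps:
$t = - \frac{1}{65072}$ ($t = \frac{1}{-28370 - 36702} = \frac{1}{-65072} = - \frac{1}{65072} \approx -1.5368 \cdot 10^{-5}$)
$\left(9266 - -8320\right) \left(35584 + t\right) = \left(9266 - -8320\right) \left(35584 - \frac{1}{65072}\right) = \left(9266 + 8320\right) \frac{2315522047}{65072} = 17586 \cdot \frac{2315522047}{65072} = \frac{20360385359271}{32536}$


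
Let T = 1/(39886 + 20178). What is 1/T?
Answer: 60064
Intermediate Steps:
T = 1/60064 ≈ 1.6649e-5
1/T = 1/(1/60064) = 60064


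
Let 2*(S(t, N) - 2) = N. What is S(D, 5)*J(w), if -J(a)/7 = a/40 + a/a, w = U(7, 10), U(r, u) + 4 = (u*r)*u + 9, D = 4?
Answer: -9387/16 ≈ -586.69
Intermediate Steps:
S(t, N) = 2 + N/2
U(r, u) = 5 + r*u² (U(r, u) = -4 + ((u*r)*u + 9) = -4 + ((r*u)*u + 9) = -4 + (r*u² + 9) = -4 + (9 + r*u²) = 5 + r*u²)
w = 705 (w = 5 + 7*10² = 5 + 7*100 = 5 + 700 = 705)
J(a) = -7 - 7*a/40 (J(a) = -7*(a/40 + a/a) = -7*(a*(1/40) + 1) = -7*(a/40 + 1) = -7*(1 + a/40) = -7 - 7*a/40)
S(D, 5)*J(w) = (2 + (½)*5)*(-7 - 7/40*705) = (2 + 5/2)*(-7 - 987/8) = (9/2)*(-1043/8) = -9387/16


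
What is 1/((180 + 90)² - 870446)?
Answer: -1/797546 ≈ -1.2538e-6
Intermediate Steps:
1/((180 + 90)² - 870446) = 1/(270² - 870446) = 1/(72900 - 870446) = 1/(-797546) = -1/797546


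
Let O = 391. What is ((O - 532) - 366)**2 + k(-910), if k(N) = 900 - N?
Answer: 258859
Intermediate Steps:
((O - 532) - 366)**2 + k(-910) = ((391 - 532) - 366)**2 + (900 - 1*(-910)) = (-141 - 366)**2 + (900 + 910) = (-507)**2 + 1810 = 257049 + 1810 = 258859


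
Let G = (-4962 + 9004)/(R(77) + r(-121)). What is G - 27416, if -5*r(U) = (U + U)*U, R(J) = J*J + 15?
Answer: -5993999/219 ≈ -27370.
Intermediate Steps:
R(J) = 15 + J² (R(J) = J² + 15 = 15 + J²)
r(U) = -2*U²/5 (r(U) = -(U + U)*U/5 = -2*U*U/5 = -2*U²/5)
G = 10105/219 (G = (-4962 + 9004)/((15 + 77²) - ⅖*(-121)²) = 4042/((15 + 5929) - ⅖*14641) = 4042/(5944 - 29282/5) = 4042/(438/5) = 4042*(5/438) = 10105/219 ≈ 46.142)
G - 27416 = 10105/219 - 27416 = -5993999/219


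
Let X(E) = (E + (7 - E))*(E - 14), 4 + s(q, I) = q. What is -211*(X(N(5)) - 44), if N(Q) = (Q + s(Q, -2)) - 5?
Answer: 28485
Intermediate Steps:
s(q, I) = -4 + q
N(Q) = -9 + 2*Q (N(Q) = (Q + (-4 + Q)) - 5 = (-4 + 2*Q) - 5 = -9 + 2*Q)
X(E) = -98 + 7*E (X(E) = 7*(-14 + E) = -98 + 7*E)
-211*(X(N(5)) - 44) = -211*((-98 + 7*(-9 + 2*5)) - 44) = -211*((-98 + 7*(-9 + 10)) - 44) = -211*((-98 + 7*1) - 44) = -211*((-98 + 7) - 44) = -211*(-91 - 44) = -211*(-135) = 28485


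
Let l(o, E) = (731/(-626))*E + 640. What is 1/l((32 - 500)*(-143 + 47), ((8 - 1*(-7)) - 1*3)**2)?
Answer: 313/147688 ≈ 0.0021193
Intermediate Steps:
l(o, E) = 640 - 731*E/626 (l(o, E) = (731*(-1/626))*E + 640 = -731*E/626 + 640 = 640 - 731*E/626)
1/l((32 - 500)*(-143 + 47), ((8 - 1*(-7)) - 1*3)**2) = 1/(640 - 731*((8 - 1*(-7)) - 1*3)**2/626) = 1/(640 - 731*((8 + 7) - 3)**2/626) = 1/(640 - 731*(15 - 3)**2/626) = 1/(640 - 731/626*12**2) = 1/(640 - 731/626*144) = 1/(640 - 52632/313) = 1/(147688/313) = 313/147688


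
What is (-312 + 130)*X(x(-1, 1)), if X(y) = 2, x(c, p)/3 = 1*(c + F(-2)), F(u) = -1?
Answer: -364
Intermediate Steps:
x(c, p) = -3 + 3*c (x(c, p) = 3*(1*(c - 1)) = 3*(1*(-1 + c)) = 3*(-1 + c) = -3 + 3*c)
(-312 + 130)*X(x(-1, 1)) = (-312 + 130)*2 = -182*2 = -364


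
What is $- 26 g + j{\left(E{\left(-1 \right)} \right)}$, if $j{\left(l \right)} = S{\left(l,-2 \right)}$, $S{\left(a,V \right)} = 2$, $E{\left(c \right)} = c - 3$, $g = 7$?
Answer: $-180$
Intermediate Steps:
$E{\left(c \right)} = -3 + c$
$j{\left(l \right)} = 2$
$- 26 g + j{\left(E{\left(-1 \right)} \right)} = \left(-26\right) 7 + 2 = -182 + 2 = -180$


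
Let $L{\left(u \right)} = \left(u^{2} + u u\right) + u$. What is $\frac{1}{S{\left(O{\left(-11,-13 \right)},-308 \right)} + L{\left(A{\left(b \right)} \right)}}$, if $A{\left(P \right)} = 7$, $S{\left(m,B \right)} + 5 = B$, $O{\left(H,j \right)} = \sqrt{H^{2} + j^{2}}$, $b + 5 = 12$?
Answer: $- \frac{1}{208} \approx -0.0048077$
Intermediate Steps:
$b = 7$ ($b = -5 + 12 = 7$)
$S{\left(m,B \right)} = -5 + B$
$L{\left(u \right)} = u + 2 u^{2}$ ($L{\left(u \right)} = \left(u^{2} + u^{2}\right) + u = 2 u^{2} + u = u + 2 u^{2}$)
$\frac{1}{S{\left(O{\left(-11,-13 \right)},-308 \right)} + L{\left(A{\left(b \right)} \right)}} = \frac{1}{\left(-5 - 308\right) + 7 \left(1 + 2 \cdot 7\right)} = \frac{1}{-313 + 7 \left(1 + 14\right)} = \frac{1}{-313 + 7 \cdot 15} = \frac{1}{-313 + 105} = \frac{1}{-208} = - \frac{1}{208}$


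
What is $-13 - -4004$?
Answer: $3991$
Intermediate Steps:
$-13 - -4004 = -13 + 4004 = 3991$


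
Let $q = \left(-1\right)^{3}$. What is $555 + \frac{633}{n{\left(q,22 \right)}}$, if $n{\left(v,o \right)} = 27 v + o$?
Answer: $\frac{2142}{5} \approx 428.4$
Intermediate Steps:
$q = -1$
$n{\left(v,o \right)} = o + 27 v$
$555 + \frac{633}{n{\left(q,22 \right)}} = 555 + \frac{633}{22 + 27 \left(-1\right)} = 555 + \frac{633}{22 - 27} = 555 + \frac{633}{-5} = 555 + 633 \left(- \frac{1}{5}\right) = 555 - \frac{633}{5} = \frac{2142}{5}$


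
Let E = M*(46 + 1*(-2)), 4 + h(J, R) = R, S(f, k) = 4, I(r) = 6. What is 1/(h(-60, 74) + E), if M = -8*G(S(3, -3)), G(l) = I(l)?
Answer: -1/2042 ≈ -0.00048972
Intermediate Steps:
G(l) = 6
h(J, R) = -4 + R
M = -48 (M = -8*6 = -48)
E = -2112 (E = -48*(46 + 1*(-2)) = -48*(46 - 2) = -48*44 = -2112)
1/(h(-60, 74) + E) = 1/((-4 + 74) - 2112) = 1/(70 - 2112) = 1/(-2042) = -1/2042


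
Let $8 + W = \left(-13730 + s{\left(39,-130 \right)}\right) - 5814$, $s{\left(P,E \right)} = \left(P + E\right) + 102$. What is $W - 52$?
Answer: $-19593$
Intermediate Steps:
$s{\left(P,E \right)} = 102 + E + P$ ($s{\left(P,E \right)} = \left(E + P\right) + 102 = 102 + E + P$)
$W = -19541$ ($W = -8 + \left(\left(-13730 + \left(102 - 130 + 39\right)\right) - 5814\right) = -8 + \left(\left(-13730 + 11\right) - 5814\right) = -8 - 19533 = -19541$)
$W - 52 = -19541 - 52 = -19593$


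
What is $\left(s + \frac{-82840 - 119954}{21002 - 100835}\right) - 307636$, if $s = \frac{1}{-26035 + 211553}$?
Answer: $- \frac{2870946809857}{9332362} \approx -3.0763 \cdot 10^{5}$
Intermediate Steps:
$s = \frac{1}{185518} \approx 5.3903 \cdot 10^{-6}$
$\left(s + \frac{-82840 - 119954}{21002 - 100835}\right) - 307636 = \left(\frac{1}{185518} + \frac{-82840 - 119954}{21002 - 100835}\right) - 307636 = \left(\frac{1}{185518} - \frac{202794}{-79833}\right) - 307636 = \left(\frac{1}{185518} - - \frac{67598}{26611}\right) - 307636 = \left(\frac{1}{185518} + \frac{67598}{26611}\right) - 307636 = \frac{23706375}{9332362} - 307636 = - \frac{2870946809857}{9332362}$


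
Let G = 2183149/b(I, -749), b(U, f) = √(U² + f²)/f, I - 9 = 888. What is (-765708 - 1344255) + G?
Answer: -2109963 - 56385469*√1365610/47090 ≈ -3.5092e+6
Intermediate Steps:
I = 897 (I = 9 + 888 = 897)
b(U, f) = √(U² + f²)/f
G = -56385469*√1365610/47090 (G = 2183149/((√(897² + (-749)²)/(-749))) = 2183149/((-√(804609 + 561001)/749)) = 2183149/((-√1365610/749)) = 2183149*(-749*√1365610/1365610) = -56385469*√1365610/47090 ≈ -1.3993e+6)
(-765708 - 1344255) + G = (-765708 - 1344255) - 56385469*√1365610/47090 = -2109963 - 56385469*√1365610/47090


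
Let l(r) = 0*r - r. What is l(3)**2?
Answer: 9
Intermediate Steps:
l(r) = -r (l(r) = 0 - r = -r)
l(3)**2 = (-1*3)**2 = (-3)**2 = 9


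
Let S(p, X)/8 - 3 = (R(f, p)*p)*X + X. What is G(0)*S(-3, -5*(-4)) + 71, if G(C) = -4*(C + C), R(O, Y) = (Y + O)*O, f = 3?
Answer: 71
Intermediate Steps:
R(O, Y) = O*(O + Y) (R(O, Y) = (O + Y)*O = O*(O + Y))
G(C) = -8*C
S(p, X) = 24 + 8*X + 8*X*p*(9 + 3*p) (S(p, X) = 24 + 8*(((3*(3 + p))*p)*X + X) = 24 + 8*(((9 + 3*p)*p)*X + X) = 24 + 8*((p*(9 + 3*p))*X + X) = 24 + 8*(X*p*(9 + 3*p) + X) = 24 + 8*(X + X*p*(9 + 3*p)) = 24 + (8*X + 8*X*p*(9 + 3*p)) = 24 + 8*X + 8*X*p*(9 + 3*p))
G(0)*S(-3, -5*(-4)) + 71 = (-8*0)*(24 + 8*(-5*(-4)) + 24*(-5*(-4))*(-3)*(3 - 3)) + 71 = 0*(24 + 8*20 + 24*20*(-3)*0) + 71 = 0*(24 + 160 + 0) + 71 = 0*184 + 71 = 0 + 71 = 71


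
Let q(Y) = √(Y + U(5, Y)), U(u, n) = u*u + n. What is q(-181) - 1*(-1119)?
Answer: 1119 + I*√337 ≈ 1119.0 + 18.358*I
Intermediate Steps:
U(u, n) = n + u² (U(u, n) = u² + n = n + u²)
q(Y) = √(25 + 2*Y) (q(Y) = √(Y + (Y + 5²)) = √(Y + (Y + 25)) = √(Y + (25 + Y)) = √(25 + 2*Y))
q(-181) - 1*(-1119) = √(25 + 2*(-181)) - 1*(-1119) = √(25 - 362) + 1119 = √(-337) + 1119 = I*√337 + 1119 = 1119 + I*√337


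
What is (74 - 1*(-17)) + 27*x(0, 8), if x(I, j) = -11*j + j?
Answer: -2069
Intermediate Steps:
x(I, j) = -10*j
(74 - 1*(-17)) + 27*x(0, 8) = (74 - 1*(-17)) + 27*(-10*8) = (74 + 17) + 27*(-80) = 91 - 2160 = -2069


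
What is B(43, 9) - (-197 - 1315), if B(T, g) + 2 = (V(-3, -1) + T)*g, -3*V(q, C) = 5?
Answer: 1882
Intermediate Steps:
V(q, C) = -5/3 (V(q, C) = -1/3*5 = -5/3)
B(T, g) = -2 + g*(-5/3 + T) (B(T, g) = -2 + (-5/3 + T)*g = -2 + g*(-5/3 + T))
B(43, 9) - (-197 - 1315) = (-2 - 5/3*9 + 43*9) - (-197 - 1315) = (-2 - 15 + 387) - 1*(-1512) = 370 + 1512 = 1882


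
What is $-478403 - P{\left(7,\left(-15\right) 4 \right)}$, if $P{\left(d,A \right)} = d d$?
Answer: $-478452$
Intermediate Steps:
$P{\left(d,A \right)} = d^{2}$
$-478403 - P{\left(7,\left(-15\right) 4 \right)} = -478403 - 7^{2} = -478403 - 49 = -478452$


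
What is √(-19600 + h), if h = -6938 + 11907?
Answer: I*√14631 ≈ 120.96*I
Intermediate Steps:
h = 4969
√(-19600 + h) = √(-19600 + 4969) = √(-14631) = I*√14631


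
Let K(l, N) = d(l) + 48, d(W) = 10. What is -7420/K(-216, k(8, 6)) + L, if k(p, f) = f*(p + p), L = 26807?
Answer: 773693/29 ≈ 26679.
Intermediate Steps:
k(p, f) = 2*f*p (k(p, f) = f*(2*p) = 2*f*p)
K(l, N) = 58 (K(l, N) = 10 + 48 = 58)
-7420/K(-216, k(8, 6)) + L = -7420/58 + 26807 = -7420*1/58 + 26807 = -3710/29 + 26807 = 773693/29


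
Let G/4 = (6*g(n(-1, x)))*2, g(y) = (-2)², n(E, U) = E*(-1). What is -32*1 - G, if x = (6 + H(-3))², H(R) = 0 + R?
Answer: -224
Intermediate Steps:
H(R) = R
x = 9 (x = (6 - 3)² = 3² = 9)
n(E, U) = -E
g(y) = 4
G = 192 (G = 4*((6*4)*2) = 4*(24*2) = 4*48 = 192)
-32*1 - G = -32*1 - 1*192 = -32 - 192 = -224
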